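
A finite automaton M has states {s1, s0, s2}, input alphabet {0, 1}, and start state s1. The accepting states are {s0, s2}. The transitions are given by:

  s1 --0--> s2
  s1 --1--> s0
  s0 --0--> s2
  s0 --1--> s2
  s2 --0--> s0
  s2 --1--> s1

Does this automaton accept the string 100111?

Yes

Trace: s1 -1-> s0 -0-> s2 -0-> s0 -1-> s2 -1-> s1 -1-> s0
End state s0 is accepting.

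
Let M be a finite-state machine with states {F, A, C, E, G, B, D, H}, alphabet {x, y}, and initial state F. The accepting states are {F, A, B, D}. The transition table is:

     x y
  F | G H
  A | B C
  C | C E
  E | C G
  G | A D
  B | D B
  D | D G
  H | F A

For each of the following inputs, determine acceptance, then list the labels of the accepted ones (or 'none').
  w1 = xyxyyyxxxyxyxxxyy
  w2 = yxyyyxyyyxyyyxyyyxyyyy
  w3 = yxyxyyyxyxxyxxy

w2

w1: F → G → D → D → G → D → G → A → B → D → G → A → C → C → C → C → E → G  → end G, rejected
w2: F → H → F → H → A → C → C → E → G → D → D → G → D → G → A → C → E → G → A → C → E → G → D  → end D, accepted
w3: F → H → F → H → F → H → A → C → C → E → C → C → E → C → C → E  → end E, rejected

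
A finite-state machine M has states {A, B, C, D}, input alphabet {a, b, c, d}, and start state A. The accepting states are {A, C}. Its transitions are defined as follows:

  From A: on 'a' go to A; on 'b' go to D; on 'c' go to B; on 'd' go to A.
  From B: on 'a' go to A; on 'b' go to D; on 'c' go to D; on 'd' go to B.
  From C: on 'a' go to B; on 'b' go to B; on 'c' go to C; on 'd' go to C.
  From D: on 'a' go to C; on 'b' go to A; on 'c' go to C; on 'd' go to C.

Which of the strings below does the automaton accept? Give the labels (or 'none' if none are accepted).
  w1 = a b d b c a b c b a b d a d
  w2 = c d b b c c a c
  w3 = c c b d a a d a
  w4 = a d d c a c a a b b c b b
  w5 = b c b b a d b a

w2, w3, w4, w5

w1: A → A → D → C → B → D → C → B → D → A → A → D → C → B → B  → end B, rejected
w2: A → B → B → D → A → B → D → C → C  → end C, accepted
w3: A → B → D → A → A → A → A → A → A  → end A, accepted
w4: A → A → A → A → B → A → B → A → A → D → A → B → D → A  → end A, accepted
w5: A → D → C → B → D → C → C → B → A  → end A, accepted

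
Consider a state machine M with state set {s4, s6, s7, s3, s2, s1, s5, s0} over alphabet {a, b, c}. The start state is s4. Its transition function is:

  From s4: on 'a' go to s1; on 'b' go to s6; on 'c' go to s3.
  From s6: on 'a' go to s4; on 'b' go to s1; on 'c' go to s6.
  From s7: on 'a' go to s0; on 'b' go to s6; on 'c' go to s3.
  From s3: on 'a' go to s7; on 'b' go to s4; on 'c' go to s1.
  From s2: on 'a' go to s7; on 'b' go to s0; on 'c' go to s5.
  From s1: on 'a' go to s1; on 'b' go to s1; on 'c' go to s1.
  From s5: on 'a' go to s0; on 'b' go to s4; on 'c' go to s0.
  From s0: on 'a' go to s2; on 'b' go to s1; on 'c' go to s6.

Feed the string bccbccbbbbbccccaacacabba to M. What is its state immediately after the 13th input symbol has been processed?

Trace: s4 -b-> s6 -c-> s6 -c-> s6 -b-> s1 -c-> s1 -c-> s1 -b-> s1 -b-> s1 -b-> s1 -b-> s1 -b-> s1 -c-> s1 -c-> s1
After 13 symbols: s1.

s1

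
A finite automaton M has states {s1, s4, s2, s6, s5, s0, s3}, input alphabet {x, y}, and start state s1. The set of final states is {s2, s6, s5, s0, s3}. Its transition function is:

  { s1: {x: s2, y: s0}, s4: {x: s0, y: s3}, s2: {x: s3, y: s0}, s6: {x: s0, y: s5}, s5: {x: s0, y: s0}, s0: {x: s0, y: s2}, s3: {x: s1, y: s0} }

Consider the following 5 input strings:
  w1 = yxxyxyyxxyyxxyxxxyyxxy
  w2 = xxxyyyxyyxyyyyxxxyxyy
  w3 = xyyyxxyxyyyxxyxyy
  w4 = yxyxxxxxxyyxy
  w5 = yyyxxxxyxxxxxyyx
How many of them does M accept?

w1: s1 → s0 → s0 → s0 → s2 → s3 → s0 → s2 → s3 → s1 → s0 → s2 → s3 → s1 → s0 → s0 → s0 → s0 → s2 → s0 → s0 → s0 → s2  → end s2, accepted
w2: s1 → s2 → s3 → s1 → s0 → s2 → s0 → s0 → s2 → s0 → s0 → s2 → s0 → s2 → s0 → s0 → s0 → s0 → s2 → s3 → s0 → s2  → end s2, accepted
w3: s1 → s2 → s0 → s2 → s0 → s0 → s0 → s2 → s3 → s0 → s2 → s0 → s0 → s0 → s2 → s3 → s0 → s2  → end s2, accepted
w4: s1 → s0 → s0 → s2 → s3 → s1 → s2 → s3 → s1 → s2 → s0 → s2 → s3 → s0  → end s0, accepted
w5: s1 → s0 → s2 → s0 → s0 → s0 → s0 → s0 → s2 → s3 → s1 → s2 → s3 → s1 → s0 → s2 → s3  → end s3, accepted

5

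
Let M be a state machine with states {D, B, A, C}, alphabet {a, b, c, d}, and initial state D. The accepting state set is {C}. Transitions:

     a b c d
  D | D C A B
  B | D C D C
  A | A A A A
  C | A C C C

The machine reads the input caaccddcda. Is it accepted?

No

Trace: D -c-> A -a-> A -a-> A -c-> A -c-> A -d-> A -d-> A -c-> A -d-> A -a-> A
End state A is not accepting.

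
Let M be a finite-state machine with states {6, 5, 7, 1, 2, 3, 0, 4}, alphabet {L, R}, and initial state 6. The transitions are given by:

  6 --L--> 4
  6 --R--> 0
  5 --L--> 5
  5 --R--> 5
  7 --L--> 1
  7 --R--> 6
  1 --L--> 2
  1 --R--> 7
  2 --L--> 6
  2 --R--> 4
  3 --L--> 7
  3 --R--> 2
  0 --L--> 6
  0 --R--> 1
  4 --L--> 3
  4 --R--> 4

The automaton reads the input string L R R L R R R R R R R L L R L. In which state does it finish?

6 → 4 → 4 → 4 → 3 → 2 → 4 → 4 → 4 → 4 → 4 → 4 → 3 → 7 → 6 → 4

4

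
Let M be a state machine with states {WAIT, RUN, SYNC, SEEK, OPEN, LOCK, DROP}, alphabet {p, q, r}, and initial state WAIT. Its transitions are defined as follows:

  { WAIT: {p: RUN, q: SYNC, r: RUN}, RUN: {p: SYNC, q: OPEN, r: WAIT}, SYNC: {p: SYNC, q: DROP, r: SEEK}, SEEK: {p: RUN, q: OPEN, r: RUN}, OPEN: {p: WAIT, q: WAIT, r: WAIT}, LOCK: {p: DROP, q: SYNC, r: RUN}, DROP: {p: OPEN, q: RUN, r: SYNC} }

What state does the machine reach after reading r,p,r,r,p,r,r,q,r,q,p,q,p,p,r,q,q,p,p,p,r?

SEEK

Trace: WAIT -r-> RUN -p-> SYNC -r-> SEEK -r-> RUN -p-> SYNC -r-> SEEK -r-> RUN -q-> OPEN -r-> WAIT -q-> SYNC -p-> SYNC -q-> DROP -p-> OPEN -p-> WAIT -r-> RUN -q-> OPEN -q-> WAIT -p-> RUN -p-> SYNC -p-> SYNC -r-> SEEK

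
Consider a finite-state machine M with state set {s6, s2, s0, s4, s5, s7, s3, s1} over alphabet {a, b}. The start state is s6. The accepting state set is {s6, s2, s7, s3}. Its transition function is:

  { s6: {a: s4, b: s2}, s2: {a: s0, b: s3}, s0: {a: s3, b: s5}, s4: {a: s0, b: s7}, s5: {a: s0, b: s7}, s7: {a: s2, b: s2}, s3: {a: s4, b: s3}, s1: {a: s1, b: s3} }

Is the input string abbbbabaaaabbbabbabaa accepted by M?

Yes

Trace: s6 -a-> s4 -b-> s7 -b-> s2 -b-> s3 -b-> s3 -a-> s4 -b-> s7 -a-> s2 -a-> s0 -a-> s3 -a-> s4 -b-> s7 -b-> s2 -b-> s3 -a-> s4 -b-> s7 -b-> s2 -a-> s0 -b-> s5 -a-> s0 -a-> s3
End state s3 is accepting.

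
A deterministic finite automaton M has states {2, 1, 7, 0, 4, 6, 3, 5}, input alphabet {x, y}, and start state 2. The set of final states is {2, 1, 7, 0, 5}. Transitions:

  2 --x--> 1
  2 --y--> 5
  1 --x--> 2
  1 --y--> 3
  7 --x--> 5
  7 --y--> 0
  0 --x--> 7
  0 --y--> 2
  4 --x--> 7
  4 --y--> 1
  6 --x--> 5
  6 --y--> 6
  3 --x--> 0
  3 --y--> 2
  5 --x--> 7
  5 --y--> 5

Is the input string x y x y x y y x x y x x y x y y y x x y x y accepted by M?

start at 2
read 'x': 2 → 1
read 'y': 1 → 3
read 'x': 3 → 0
read 'y': 0 → 2
read 'x': 2 → 1
read 'y': 1 → 3
read 'y': 3 → 2
read 'x': 2 → 1
read 'x': 1 → 2
read 'y': 2 → 5
read 'x': 5 → 7
read 'x': 7 → 5
read 'y': 5 → 5
read 'x': 5 → 7
read 'y': 7 → 0
read 'y': 0 → 2
read 'y': 2 → 5
read 'x': 5 → 7
read 'x': 7 → 5
read 'y': 5 → 5
read 'x': 5 → 7
read 'y': 7 → 0
End state 0 is accepting.

Yes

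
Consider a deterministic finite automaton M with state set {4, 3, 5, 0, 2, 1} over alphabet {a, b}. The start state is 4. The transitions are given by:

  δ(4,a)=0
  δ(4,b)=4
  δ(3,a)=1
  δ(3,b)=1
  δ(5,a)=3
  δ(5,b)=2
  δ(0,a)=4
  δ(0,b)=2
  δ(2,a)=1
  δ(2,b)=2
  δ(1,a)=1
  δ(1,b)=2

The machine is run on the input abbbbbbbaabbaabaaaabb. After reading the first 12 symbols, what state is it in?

2

Trace: 4 -a-> 0 -b-> 2 -b-> 2 -b-> 2 -b-> 2 -b-> 2 -b-> 2 -b-> 2 -a-> 1 -a-> 1 -b-> 2 -b-> 2
After 12 symbols: 2.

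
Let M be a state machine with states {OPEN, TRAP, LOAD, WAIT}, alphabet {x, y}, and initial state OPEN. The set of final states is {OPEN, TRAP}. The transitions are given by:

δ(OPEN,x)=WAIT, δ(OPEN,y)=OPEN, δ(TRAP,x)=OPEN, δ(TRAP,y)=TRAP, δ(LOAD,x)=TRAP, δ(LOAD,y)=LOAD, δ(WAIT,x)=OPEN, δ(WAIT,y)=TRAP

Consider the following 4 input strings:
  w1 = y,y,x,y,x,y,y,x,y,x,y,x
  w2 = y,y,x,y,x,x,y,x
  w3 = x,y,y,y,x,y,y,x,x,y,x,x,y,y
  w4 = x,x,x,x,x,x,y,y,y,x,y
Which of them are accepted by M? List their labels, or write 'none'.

w1: OPEN → OPEN → OPEN → WAIT → TRAP → OPEN → OPEN → OPEN → WAIT → TRAP → OPEN → OPEN → WAIT  → end WAIT, rejected
w2: OPEN → OPEN → OPEN → WAIT → TRAP → OPEN → WAIT → TRAP → OPEN  → end OPEN, accepted
w3: OPEN → WAIT → TRAP → TRAP → TRAP → OPEN → OPEN → OPEN → WAIT → OPEN → OPEN → WAIT → OPEN → OPEN → OPEN  → end OPEN, accepted
w4: OPEN → WAIT → OPEN → WAIT → OPEN → WAIT → OPEN → OPEN → OPEN → OPEN → WAIT → TRAP  → end TRAP, accepted

w2, w3, w4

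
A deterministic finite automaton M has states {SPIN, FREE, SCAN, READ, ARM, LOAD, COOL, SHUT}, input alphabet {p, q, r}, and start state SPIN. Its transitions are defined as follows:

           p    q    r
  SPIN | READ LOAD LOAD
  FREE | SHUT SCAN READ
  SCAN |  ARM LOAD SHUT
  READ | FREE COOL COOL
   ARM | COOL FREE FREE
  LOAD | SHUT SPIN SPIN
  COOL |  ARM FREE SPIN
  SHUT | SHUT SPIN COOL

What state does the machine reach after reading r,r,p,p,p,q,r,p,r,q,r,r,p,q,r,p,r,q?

SPIN → LOAD → SPIN → READ → FREE → SHUT → SPIN → LOAD → SHUT → COOL → FREE → READ → COOL → ARM → FREE → READ → FREE → READ → COOL

COOL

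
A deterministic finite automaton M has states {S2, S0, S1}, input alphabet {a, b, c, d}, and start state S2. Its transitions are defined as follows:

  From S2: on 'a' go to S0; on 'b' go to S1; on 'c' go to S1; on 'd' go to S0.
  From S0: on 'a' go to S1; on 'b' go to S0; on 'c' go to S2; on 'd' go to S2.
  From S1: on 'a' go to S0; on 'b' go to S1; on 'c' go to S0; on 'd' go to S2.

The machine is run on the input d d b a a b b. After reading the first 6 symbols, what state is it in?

S1

Trace: S2 -d-> S0 -d-> S2 -b-> S1 -a-> S0 -a-> S1 -b-> S1
After 6 symbols: S1.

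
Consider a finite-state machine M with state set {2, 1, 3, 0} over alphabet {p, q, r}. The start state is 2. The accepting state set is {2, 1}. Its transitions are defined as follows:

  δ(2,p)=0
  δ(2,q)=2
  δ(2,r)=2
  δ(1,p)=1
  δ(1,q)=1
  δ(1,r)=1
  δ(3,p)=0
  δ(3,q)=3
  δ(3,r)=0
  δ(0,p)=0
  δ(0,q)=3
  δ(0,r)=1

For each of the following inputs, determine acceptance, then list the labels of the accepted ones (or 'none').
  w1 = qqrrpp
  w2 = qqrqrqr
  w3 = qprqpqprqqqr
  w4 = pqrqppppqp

w2, w3

w1: 2 → 2 → 2 → 2 → 2 → 0 → 0  → end 0, rejected
w2: 2 → 2 → 2 → 2 → 2 → 2 → 2 → 2  → end 2, accepted
w3: 2 → 2 → 0 → 1 → 1 → 1 → 1 → 1 → 1 → 1 → 1 → 1 → 1  → end 1, accepted
w4: 2 → 0 → 3 → 0 → 3 → 0 → 0 → 0 → 0 → 3 → 0  → end 0, rejected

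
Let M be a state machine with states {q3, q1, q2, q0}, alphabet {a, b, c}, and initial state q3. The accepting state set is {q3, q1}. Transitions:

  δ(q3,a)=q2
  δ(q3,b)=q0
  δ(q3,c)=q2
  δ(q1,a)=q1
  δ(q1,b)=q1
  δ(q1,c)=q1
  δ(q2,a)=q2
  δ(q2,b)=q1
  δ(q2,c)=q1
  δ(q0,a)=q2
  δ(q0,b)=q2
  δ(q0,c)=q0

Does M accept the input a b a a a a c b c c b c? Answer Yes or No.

q3 → q2 → q1 → q1 → q1 → q1 → q1 → q1 → q1 → q1 → q1 → q1 → q1
End state q1 is accepting.

Yes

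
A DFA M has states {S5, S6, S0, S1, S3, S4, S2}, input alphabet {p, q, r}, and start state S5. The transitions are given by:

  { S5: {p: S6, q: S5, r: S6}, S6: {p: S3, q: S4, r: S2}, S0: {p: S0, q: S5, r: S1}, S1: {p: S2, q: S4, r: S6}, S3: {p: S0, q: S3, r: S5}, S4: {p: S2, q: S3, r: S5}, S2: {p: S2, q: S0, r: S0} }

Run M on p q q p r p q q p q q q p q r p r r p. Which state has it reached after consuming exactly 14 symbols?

S5

S5 → S6 → S4 → S3 → S0 → S1 → S2 → S0 → S5 → S6 → S4 → S3 → S3 → S0 → S5
After 14 symbols: S5.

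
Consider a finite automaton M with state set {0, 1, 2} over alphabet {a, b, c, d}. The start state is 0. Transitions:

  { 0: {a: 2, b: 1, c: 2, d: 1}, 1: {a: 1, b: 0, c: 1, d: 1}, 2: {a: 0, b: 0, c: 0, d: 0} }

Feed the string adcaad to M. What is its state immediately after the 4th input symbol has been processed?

0

start at 0
read 'a': 0 → 2
read 'd': 2 → 0
read 'c': 0 → 2
read 'a': 2 → 0
After 4 symbols: 0.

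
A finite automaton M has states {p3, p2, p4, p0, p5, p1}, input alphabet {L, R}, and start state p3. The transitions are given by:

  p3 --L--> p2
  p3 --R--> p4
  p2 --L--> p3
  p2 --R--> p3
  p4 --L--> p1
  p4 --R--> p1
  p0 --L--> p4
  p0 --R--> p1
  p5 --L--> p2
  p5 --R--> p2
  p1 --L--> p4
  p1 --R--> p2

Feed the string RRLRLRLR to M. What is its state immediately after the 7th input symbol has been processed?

p4

p3 → p4 → p1 → p4 → p1 → p4 → p1 → p4
After 7 symbols: p4.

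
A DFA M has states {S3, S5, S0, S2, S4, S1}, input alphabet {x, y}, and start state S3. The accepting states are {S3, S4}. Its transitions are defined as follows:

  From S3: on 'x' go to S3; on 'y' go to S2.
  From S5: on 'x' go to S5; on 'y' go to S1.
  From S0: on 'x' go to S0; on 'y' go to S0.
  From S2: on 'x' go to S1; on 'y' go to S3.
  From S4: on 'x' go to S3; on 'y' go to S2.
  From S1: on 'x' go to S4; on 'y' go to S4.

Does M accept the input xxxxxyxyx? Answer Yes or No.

S3 → S3 → S3 → S3 → S3 → S3 → S2 → S1 → S4 → S3
End state S3 is accepting.

Yes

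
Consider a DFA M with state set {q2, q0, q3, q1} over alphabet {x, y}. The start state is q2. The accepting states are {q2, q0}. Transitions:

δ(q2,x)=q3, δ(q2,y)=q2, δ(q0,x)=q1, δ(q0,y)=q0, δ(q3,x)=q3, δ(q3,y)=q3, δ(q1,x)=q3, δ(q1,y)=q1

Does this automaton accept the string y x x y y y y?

No

q2 → q2 → q3 → q3 → q3 → q3 → q3 → q3
End state q3 is not accepting.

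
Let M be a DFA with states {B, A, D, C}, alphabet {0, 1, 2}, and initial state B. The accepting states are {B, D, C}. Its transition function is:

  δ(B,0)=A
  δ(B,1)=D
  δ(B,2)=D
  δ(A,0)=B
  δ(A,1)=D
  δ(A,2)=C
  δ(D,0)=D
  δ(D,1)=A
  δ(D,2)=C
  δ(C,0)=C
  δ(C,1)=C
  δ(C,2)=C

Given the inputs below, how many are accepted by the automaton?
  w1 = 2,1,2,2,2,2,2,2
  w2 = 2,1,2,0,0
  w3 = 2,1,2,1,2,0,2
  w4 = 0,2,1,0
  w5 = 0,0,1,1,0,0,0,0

w1:
  start at B
  read '2': B → D
  read '1': D → A
  read '2': A → C
  read '2': C → C
  read '2': C → C
  read '2': C → C
  read '2': C → C
  read '2': C → C
  end C, accepted
w2:
  start at B
  read '2': B → D
  read '1': D → A
  read '2': A → C
  read '0': C → C
  read '0': C → C
  end C, accepted
w3:
  start at B
  read '2': B → D
  read '1': D → A
  read '2': A → C
  read '1': C → C
  read '2': C → C
  read '0': C → C
  read '2': C → C
  end C, accepted
w4:
  start at B
  read '0': B → A
  read '2': A → C
  read '1': C → C
  read '0': C → C
  end C, accepted
w5:
  start at B
  read '0': B → A
  read '0': A → B
  read '1': B → D
  read '1': D → A
  read '0': A → B
  read '0': B → A
  read '0': A → B
  read '0': B → A
  end A, rejected

4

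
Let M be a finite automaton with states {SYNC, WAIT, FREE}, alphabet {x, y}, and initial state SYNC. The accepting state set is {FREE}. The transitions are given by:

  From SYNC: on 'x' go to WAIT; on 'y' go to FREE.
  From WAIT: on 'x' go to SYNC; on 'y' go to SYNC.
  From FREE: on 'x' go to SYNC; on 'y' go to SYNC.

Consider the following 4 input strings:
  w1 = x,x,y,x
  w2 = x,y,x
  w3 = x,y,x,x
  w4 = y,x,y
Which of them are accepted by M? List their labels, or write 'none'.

w4

w1: Trace: SYNC -x-> WAIT -x-> SYNC -y-> FREE -x-> SYNC  → end SYNC, rejected
w2: Trace: SYNC -x-> WAIT -y-> SYNC -x-> WAIT  → end WAIT, rejected
w3: Trace: SYNC -x-> WAIT -y-> SYNC -x-> WAIT -x-> SYNC  → end SYNC, rejected
w4: Trace: SYNC -y-> FREE -x-> SYNC -y-> FREE  → end FREE, accepted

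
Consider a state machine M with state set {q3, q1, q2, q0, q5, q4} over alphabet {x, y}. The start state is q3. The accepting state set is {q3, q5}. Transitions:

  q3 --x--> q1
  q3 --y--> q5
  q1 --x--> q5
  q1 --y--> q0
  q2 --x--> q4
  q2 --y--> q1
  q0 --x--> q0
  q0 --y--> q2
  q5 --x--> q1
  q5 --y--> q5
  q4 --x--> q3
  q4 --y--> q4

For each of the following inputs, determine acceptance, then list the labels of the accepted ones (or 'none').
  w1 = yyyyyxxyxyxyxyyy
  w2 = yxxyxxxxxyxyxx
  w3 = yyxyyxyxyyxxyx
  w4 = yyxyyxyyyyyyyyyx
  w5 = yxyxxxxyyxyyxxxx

w2, w4, w5

w1: Trace: q3 -y-> q5 -y-> q5 -y-> q5 -y-> q5 -y-> q5 -x-> q1 -x-> q5 -y-> q5 -x-> q1 -y-> q0 -x-> q0 -y-> q2 -x-> q4 -y-> q4 -y-> q4 -y-> q4  → end q4, rejected
w2: Trace: q3 -y-> q5 -x-> q1 -x-> q5 -y-> q5 -x-> q1 -x-> q5 -x-> q1 -x-> q5 -x-> q1 -y-> q0 -x-> q0 -y-> q2 -x-> q4 -x-> q3  → end q3, accepted
w3: Trace: q3 -y-> q5 -y-> q5 -x-> q1 -y-> q0 -y-> q2 -x-> q4 -y-> q4 -x-> q3 -y-> q5 -y-> q5 -x-> q1 -x-> q5 -y-> q5 -x-> q1  → end q1, rejected
w4: Trace: q3 -y-> q5 -y-> q5 -x-> q1 -y-> q0 -y-> q2 -x-> q4 -y-> q4 -y-> q4 -y-> q4 -y-> q4 -y-> q4 -y-> q4 -y-> q4 -y-> q4 -y-> q4 -x-> q3  → end q3, accepted
w5: Trace: q3 -y-> q5 -x-> q1 -y-> q0 -x-> q0 -x-> q0 -x-> q0 -x-> q0 -y-> q2 -y-> q1 -x-> q5 -y-> q5 -y-> q5 -x-> q1 -x-> q5 -x-> q1 -x-> q5  → end q5, accepted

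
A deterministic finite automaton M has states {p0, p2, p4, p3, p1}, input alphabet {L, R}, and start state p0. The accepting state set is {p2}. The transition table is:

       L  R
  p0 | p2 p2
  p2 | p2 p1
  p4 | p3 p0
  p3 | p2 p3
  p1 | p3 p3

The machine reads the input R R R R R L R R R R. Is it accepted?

No

Trace: p0 -R-> p2 -R-> p1 -R-> p3 -R-> p3 -R-> p3 -L-> p2 -R-> p1 -R-> p3 -R-> p3 -R-> p3
End state p3 is not accepting.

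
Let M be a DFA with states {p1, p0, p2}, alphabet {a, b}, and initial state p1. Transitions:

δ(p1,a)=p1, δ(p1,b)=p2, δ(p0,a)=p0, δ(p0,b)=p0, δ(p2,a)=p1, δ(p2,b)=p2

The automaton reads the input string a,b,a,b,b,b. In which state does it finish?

p2

Trace: p1 -a-> p1 -b-> p2 -a-> p1 -b-> p2 -b-> p2 -b-> p2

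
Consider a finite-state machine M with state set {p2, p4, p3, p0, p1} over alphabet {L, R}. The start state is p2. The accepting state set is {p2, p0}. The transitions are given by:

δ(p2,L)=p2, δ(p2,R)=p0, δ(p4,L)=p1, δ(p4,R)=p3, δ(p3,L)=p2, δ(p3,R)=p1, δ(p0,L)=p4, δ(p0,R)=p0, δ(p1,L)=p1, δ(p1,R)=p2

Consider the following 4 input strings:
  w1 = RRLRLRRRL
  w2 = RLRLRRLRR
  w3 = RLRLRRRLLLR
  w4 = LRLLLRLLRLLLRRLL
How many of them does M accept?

1

w1: p2 → p0 → p0 → p4 → p3 → p2 → p0 → p0 → p0 → p4  → end p4, rejected
w2: p2 → p0 → p4 → p3 → p2 → p0 → p0 → p4 → p3 → p1  → end p1, rejected
w3: p2 → p0 → p4 → p3 → p2 → p0 → p0 → p0 → p4 → p1 → p1 → p2  → end p2, accepted
w4: p2 → p2 → p0 → p4 → p1 → p1 → p2 → p2 → p2 → p0 → p4 → p1 → p1 → p2 → p0 → p4 → p1  → end p1, rejected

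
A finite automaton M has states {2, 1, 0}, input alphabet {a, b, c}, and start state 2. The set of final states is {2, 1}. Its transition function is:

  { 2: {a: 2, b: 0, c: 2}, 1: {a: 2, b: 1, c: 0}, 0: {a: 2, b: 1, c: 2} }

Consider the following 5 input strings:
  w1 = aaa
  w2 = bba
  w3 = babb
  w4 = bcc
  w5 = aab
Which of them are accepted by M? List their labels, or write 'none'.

w1, w2, w3, w4

w1:
  start at 2
  read 'a': 2 → 2
  read 'a': 2 → 2
  read 'a': 2 → 2
  end 2, accepted
w2:
  start at 2
  read 'b': 2 → 0
  read 'b': 0 → 1
  read 'a': 1 → 2
  end 2, accepted
w3:
  start at 2
  read 'b': 2 → 0
  read 'a': 0 → 2
  read 'b': 2 → 0
  read 'b': 0 → 1
  end 1, accepted
w4:
  start at 2
  read 'b': 2 → 0
  read 'c': 0 → 2
  read 'c': 2 → 2
  end 2, accepted
w5:
  start at 2
  read 'a': 2 → 2
  read 'a': 2 → 2
  read 'b': 2 → 0
  end 0, rejected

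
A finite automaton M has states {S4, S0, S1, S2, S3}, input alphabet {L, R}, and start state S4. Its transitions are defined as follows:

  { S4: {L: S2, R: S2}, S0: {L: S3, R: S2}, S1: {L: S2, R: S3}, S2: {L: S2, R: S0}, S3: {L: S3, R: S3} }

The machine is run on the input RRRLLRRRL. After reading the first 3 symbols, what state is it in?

Trace: S4 -R-> S2 -R-> S0 -R-> S2
After 3 symbols: S2.

S2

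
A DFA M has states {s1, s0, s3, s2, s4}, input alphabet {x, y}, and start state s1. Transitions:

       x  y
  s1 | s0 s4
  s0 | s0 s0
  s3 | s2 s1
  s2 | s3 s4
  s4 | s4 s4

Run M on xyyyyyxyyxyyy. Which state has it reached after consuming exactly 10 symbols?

s1 → s0 → s0 → s0 → s0 → s0 → s0 → s0 → s0 → s0 → s0
After 10 symbols: s0.

s0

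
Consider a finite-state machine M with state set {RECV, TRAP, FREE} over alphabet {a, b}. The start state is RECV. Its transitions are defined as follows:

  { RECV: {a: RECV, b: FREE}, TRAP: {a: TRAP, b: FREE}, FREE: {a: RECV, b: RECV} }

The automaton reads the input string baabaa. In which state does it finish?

RECV

Trace: RECV -b-> FREE -a-> RECV -a-> RECV -b-> FREE -a-> RECV -a-> RECV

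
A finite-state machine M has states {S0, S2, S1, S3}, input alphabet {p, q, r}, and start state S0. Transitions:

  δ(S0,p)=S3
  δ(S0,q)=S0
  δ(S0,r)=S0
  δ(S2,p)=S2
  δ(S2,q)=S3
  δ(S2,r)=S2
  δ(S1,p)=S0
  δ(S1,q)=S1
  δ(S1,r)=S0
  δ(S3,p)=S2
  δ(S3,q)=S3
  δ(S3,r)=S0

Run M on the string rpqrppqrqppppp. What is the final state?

S0 → S0 → S3 → S3 → S0 → S3 → S2 → S3 → S0 → S0 → S3 → S2 → S2 → S2 → S2

S2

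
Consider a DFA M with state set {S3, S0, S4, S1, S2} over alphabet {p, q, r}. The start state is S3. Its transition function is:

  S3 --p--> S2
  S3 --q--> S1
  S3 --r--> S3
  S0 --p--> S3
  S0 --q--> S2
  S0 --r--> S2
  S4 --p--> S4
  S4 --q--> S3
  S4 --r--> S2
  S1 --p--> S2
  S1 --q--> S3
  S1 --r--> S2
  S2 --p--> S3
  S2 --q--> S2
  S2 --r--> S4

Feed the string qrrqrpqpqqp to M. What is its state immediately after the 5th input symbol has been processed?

start at S3
read 'q': S3 → S1
read 'r': S1 → S2
read 'r': S2 → S4
read 'q': S4 → S3
read 'r': S3 → S3
After 5 symbols: S3.

S3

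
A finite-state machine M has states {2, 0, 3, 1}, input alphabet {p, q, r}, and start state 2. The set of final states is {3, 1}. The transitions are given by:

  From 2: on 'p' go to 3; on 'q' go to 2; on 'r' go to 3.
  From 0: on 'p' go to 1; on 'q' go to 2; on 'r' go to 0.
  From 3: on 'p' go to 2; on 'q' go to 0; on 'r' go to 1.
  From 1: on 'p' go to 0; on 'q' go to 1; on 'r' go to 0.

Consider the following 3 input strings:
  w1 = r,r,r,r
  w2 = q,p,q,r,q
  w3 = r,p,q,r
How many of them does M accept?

1

w1:
  start at 2
  read 'r': 2 → 3
  read 'r': 3 → 1
  read 'r': 1 → 0
  read 'r': 0 → 0
  end 0, rejected
w2:
  start at 2
  read 'q': 2 → 2
  read 'p': 2 → 3
  read 'q': 3 → 0
  read 'r': 0 → 0
  read 'q': 0 → 2
  end 2, rejected
w3:
  start at 2
  read 'r': 2 → 3
  read 'p': 3 → 2
  read 'q': 2 → 2
  read 'r': 2 → 3
  end 3, accepted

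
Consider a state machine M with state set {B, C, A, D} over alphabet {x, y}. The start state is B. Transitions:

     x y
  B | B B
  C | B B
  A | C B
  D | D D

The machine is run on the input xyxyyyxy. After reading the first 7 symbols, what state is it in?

B

start at B
read 'x': B → B
read 'y': B → B
read 'x': B → B
read 'y': B → B
read 'y': B → B
read 'y': B → B
read 'x': B → B
After 7 symbols: B.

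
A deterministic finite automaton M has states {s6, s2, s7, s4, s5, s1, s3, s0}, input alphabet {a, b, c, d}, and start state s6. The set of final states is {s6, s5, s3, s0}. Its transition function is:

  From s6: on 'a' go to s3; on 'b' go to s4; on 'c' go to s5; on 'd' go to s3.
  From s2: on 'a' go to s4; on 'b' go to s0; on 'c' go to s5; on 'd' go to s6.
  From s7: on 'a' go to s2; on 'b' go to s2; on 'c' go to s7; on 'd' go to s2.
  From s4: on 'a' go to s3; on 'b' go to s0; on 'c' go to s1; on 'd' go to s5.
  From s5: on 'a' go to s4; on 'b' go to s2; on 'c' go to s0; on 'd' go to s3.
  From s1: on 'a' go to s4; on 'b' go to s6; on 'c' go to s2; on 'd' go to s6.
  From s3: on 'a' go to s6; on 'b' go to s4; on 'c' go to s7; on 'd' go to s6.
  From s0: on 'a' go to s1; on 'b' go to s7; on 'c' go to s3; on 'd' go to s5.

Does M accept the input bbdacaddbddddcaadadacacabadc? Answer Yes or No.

Yes

Trace: s6 -b-> s4 -b-> s0 -d-> s5 -a-> s4 -c-> s1 -a-> s4 -d-> s5 -d-> s3 -b-> s4 -d-> s5 -d-> s3 -d-> s6 -d-> s3 -c-> s7 -a-> s2 -a-> s4 -d-> s5 -a-> s4 -d-> s5 -a-> s4 -c-> s1 -a-> s4 -c-> s1 -a-> s4 -b-> s0 -a-> s1 -d-> s6 -c-> s5
End state s5 is accepting.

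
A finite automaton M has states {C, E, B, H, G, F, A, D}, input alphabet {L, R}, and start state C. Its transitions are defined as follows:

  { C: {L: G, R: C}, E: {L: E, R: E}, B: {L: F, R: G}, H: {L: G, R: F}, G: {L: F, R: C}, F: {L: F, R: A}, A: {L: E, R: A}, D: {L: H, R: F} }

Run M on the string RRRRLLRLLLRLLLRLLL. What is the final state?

E

Trace: C -R-> C -R-> C -R-> C -R-> C -L-> G -L-> F -R-> A -L-> E -L-> E -L-> E -R-> E -L-> E -L-> E -L-> E -R-> E -L-> E -L-> E -L-> E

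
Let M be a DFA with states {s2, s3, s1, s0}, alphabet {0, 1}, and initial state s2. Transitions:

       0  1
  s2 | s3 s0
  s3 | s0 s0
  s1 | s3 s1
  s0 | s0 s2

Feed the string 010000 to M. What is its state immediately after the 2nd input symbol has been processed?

Trace: s2 -0-> s3 -1-> s0
After 2 symbols: s0.

s0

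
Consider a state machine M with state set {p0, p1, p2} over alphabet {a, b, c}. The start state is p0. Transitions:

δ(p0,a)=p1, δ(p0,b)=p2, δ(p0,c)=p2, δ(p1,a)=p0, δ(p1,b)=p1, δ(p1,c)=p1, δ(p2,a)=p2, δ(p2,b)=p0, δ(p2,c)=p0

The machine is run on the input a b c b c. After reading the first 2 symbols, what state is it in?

p1

start at p0
read 'a': p0 → p1
read 'b': p1 → p1
After 2 symbols: p1.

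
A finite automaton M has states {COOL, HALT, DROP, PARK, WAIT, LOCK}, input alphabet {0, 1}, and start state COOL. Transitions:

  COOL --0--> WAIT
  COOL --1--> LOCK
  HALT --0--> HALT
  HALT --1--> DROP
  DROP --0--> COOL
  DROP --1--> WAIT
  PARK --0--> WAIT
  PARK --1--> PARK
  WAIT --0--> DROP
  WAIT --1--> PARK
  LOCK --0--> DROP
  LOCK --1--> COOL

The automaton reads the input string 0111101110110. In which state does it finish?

WAIT

start at COOL
read '0': COOL → WAIT
read '1': WAIT → PARK
read '1': PARK → PARK
read '1': PARK → PARK
read '1': PARK → PARK
read '0': PARK → WAIT
read '1': WAIT → PARK
read '1': PARK → PARK
read '1': PARK → PARK
read '0': PARK → WAIT
read '1': WAIT → PARK
read '1': PARK → PARK
read '0': PARK → WAIT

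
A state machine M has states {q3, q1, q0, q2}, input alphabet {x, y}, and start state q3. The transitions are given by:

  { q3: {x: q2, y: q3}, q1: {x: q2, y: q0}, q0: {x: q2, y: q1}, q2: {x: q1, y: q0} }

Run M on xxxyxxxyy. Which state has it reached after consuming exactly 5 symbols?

q2

q3 → q2 → q1 → q2 → q0 → q2
After 5 symbols: q2.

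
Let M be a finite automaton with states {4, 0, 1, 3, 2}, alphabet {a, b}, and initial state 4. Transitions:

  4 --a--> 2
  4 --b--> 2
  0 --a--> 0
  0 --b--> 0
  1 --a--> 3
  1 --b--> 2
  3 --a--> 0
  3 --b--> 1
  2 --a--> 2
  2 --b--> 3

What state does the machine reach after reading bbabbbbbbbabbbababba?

Trace: 4 -b-> 2 -b-> 3 -a-> 0 -b-> 0 -b-> 0 -b-> 0 -b-> 0 -b-> 0 -b-> 0 -b-> 0 -a-> 0 -b-> 0 -b-> 0 -b-> 0 -a-> 0 -b-> 0 -a-> 0 -b-> 0 -b-> 0 -a-> 0

0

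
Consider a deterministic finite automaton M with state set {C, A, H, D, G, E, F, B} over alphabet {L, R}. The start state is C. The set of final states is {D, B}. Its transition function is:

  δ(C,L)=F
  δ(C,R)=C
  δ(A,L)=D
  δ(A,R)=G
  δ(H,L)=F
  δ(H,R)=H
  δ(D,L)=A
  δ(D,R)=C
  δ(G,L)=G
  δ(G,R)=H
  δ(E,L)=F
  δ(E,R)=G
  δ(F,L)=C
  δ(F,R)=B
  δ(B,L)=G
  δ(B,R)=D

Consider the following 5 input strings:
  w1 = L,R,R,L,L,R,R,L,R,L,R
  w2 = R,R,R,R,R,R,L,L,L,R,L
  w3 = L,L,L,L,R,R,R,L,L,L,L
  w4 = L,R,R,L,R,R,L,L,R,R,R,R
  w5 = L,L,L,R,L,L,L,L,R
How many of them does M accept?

0

w1:
  start at C
  read 'L': C → F
  read 'R': F → B
  read 'R': B → D
  read 'L': D → A
  read 'L': A → D
  read 'R': D → C
  read 'R': C → C
  read 'L': C → F
  read 'R': F → B
  read 'L': B → G
  read 'R': G → H
  end H, rejected
w2:
  start at C
  read 'R': C → C
  read 'R': C → C
  read 'R': C → C
  read 'R': C → C
  read 'R': C → C
  read 'R': C → C
  read 'L': C → F
  read 'L': F → C
  read 'L': C → F
  read 'R': F → B
  read 'L': B → G
  end G, rejected
w3:
  start at C
  read 'L': C → F
  read 'L': F → C
  read 'L': C → F
  read 'L': F → C
  read 'R': C → C
  read 'R': C → C
  read 'R': C → C
  read 'L': C → F
  read 'L': F → C
  read 'L': C → F
  read 'L': F → C
  end C, rejected
w4:
  start at C
  read 'L': C → F
  read 'R': F → B
  read 'R': B → D
  read 'L': D → A
  read 'R': A → G
  read 'R': G → H
  read 'L': H → F
  read 'L': F → C
  read 'R': C → C
  read 'R': C → C
  read 'R': C → C
  read 'R': C → C
  end C, rejected
w5:
  start at C
  read 'L': C → F
  read 'L': F → C
  read 'L': C → F
  read 'R': F → B
  read 'L': B → G
  read 'L': G → G
  read 'L': G → G
  read 'L': G → G
  read 'R': G → H
  end H, rejected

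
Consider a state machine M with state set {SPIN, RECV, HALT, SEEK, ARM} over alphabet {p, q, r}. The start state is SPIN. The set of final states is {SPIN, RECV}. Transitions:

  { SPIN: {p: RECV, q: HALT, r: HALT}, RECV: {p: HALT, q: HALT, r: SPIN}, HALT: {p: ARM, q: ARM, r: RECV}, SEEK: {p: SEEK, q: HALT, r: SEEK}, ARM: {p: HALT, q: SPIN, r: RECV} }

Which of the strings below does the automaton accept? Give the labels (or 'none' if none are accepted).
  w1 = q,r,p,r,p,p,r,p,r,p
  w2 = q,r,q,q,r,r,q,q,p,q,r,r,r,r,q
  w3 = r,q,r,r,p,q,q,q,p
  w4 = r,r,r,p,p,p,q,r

w1: Trace: SPIN -q-> HALT -r-> RECV -p-> HALT -r-> RECV -p-> HALT -p-> ARM -r-> RECV -p-> HALT -r-> RECV -p-> HALT  → end HALT, rejected
w2: Trace: SPIN -q-> HALT -r-> RECV -q-> HALT -q-> ARM -r-> RECV -r-> SPIN -q-> HALT -q-> ARM -p-> HALT -q-> ARM -r-> RECV -r-> SPIN -r-> HALT -r-> RECV -q-> HALT  → end HALT, rejected
w3: Trace: SPIN -r-> HALT -q-> ARM -r-> RECV -r-> SPIN -p-> RECV -q-> HALT -q-> ARM -q-> SPIN -p-> RECV  → end RECV, accepted
w4: Trace: SPIN -r-> HALT -r-> RECV -r-> SPIN -p-> RECV -p-> HALT -p-> ARM -q-> SPIN -r-> HALT  → end HALT, rejected

w3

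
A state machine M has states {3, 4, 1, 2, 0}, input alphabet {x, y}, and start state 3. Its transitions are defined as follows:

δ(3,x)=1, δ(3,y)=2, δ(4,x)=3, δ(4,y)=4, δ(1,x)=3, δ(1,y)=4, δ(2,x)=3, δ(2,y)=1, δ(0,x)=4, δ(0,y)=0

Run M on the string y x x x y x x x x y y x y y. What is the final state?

1

Trace: 3 -y-> 2 -x-> 3 -x-> 1 -x-> 3 -y-> 2 -x-> 3 -x-> 1 -x-> 3 -x-> 1 -y-> 4 -y-> 4 -x-> 3 -y-> 2 -y-> 1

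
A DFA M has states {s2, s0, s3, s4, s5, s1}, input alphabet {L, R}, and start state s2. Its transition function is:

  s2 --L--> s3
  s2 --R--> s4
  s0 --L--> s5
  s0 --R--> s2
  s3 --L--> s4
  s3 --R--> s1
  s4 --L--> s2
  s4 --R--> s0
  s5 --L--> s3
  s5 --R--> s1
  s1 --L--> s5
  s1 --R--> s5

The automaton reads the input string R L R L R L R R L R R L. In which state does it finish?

s3

s2 → s4 → s2 → s4 → s2 → s4 → s2 → s4 → s0 → s5 → s1 → s5 → s3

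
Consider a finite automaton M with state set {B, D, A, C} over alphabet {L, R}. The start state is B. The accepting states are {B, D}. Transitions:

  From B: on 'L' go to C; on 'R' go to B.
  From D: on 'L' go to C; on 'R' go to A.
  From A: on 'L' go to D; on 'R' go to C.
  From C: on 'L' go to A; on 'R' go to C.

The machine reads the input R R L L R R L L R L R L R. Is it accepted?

No

B → B → B → C → A → C → C → A → D → A → D → A → D → A
End state A is not accepting.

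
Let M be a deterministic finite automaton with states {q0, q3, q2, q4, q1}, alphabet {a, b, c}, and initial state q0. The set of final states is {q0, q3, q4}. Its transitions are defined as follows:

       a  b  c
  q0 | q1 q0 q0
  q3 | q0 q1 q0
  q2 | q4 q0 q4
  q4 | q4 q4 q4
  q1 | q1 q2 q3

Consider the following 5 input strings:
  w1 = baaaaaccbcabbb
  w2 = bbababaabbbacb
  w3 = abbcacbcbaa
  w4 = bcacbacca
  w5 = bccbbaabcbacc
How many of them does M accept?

w1: Trace: q0 -b-> q0 -a-> q1 -a-> q1 -a-> q1 -a-> q1 -a-> q1 -c-> q3 -c-> q0 -b-> q0 -c-> q0 -a-> q1 -b-> q2 -b-> q0 -b-> q0  → end q0, accepted
w2: Trace: q0 -b-> q0 -b-> q0 -a-> q1 -b-> q2 -a-> q4 -b-> q4 -a-> q4 -a-> q4 -b-> q4 -b-> q4 -b-> q4 -a-> q4 -c-> q4 -b-> q4  → end q4, accepted
w3: Trace: q0 -a-> q1 -b-> q2 -b-> q0 -c-> q0 -a-> q1 -c-> q3 -b-> q1 -c-> q3 -b-> q1 -a-> q1 -a-> q1  → end q1, rejected
w4: Trace: q0 -b-> q0 -c-> q0 -a-> q1 -c-> q3 -b-> q1 -a-> q1 -c-> q3 -c-> q0 -a-> q1  → end q1, rejected
w5: Trace: q0 -b-> q0 -c-> q0 -c-> q0 -b-> q0 -b-> q0 -a-> q1 -a-> q1 -b-> q2 -c-> q4 -b-> q4 -a-> q4 -c-> q4 -c-> q4  → end q4, accepted

3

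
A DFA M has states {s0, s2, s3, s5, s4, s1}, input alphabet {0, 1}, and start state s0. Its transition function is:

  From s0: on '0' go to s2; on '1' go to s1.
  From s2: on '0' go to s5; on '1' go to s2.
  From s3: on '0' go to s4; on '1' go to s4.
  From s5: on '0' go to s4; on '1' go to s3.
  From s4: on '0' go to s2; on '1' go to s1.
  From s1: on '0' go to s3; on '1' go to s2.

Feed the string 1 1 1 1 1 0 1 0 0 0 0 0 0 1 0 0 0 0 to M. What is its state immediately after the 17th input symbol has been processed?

start at s0
read '1': s0 → s1
read '1': s1 → s2
read '1': s2 → s2
read '1': s2 → s2
read '1': s2 → s2
read '0': s2 → s5
read '1': s5 → s3
read '0': s3 → s4
read '0': s4 → s2
read '0': s2 → s5
read '0': s5 → s4
read '0': s4 → s2
read '0': s2 → s5
read '1': s5 → s3
read '0': s3 → s4
read '0': s4 → s2
read '0': s2 → s5
After 17 symbols: s5.

s5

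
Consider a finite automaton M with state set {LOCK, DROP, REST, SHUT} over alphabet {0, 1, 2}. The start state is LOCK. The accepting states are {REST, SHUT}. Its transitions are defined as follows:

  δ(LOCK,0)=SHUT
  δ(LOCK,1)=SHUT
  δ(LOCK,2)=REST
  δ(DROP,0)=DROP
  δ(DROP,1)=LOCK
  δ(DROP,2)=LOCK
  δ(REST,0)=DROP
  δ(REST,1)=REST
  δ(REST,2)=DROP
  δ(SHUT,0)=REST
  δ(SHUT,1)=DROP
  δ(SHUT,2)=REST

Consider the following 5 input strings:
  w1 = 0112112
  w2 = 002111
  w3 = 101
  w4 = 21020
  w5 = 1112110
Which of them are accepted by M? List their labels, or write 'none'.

w1: Trace: LOCK -0-> SHUT -1-> DROP -1-> LOCK -2-> REST -1-> REST -1-> REST -2-> DROP  → end DROP, rejected
w2: Trace: LOCK -0-> SHUT -0-> REST -2-> DROP -1-> LOCK -1-> SHUT -1-> DROP  → end DROP, rejected
w3: Trace: LOCK -1-> SHUT -0-> REST -1-> REST  → end REST, accepted
w4: Trace: LOCK -2-> REST -1-> REST -0-> DROP -2-> LOCK -0-> SHUT  → end SHUT, accepted
w5: Trace: LOCK -1-> SHUT -1-> DROP -1-> LOCK -2-> REST -1-> REST -1-> REST -0-> DROP  → end DROP, rejected

w3, w4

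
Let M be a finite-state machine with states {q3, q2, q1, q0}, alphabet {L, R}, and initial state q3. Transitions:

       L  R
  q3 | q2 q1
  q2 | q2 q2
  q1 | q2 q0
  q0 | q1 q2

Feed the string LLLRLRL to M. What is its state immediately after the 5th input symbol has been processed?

start at q3
read 'L': q3 → q2
read 'L': q2 → q2
read 'L': q2 → q2
read 'R': q2 → q2
read 'L': q2 → q2
After 5 symbols: q2.

q2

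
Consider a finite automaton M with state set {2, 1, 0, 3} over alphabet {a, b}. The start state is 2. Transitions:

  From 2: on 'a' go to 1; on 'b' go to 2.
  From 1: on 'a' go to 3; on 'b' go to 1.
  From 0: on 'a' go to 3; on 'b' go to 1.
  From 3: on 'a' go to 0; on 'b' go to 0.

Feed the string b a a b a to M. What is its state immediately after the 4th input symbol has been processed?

start at 2
read 'b': 2 → 2
read 'a': 2 → 1
read 'a': 1 → 3
read 'b': 3 → 0
After 4 symbols: 0.

0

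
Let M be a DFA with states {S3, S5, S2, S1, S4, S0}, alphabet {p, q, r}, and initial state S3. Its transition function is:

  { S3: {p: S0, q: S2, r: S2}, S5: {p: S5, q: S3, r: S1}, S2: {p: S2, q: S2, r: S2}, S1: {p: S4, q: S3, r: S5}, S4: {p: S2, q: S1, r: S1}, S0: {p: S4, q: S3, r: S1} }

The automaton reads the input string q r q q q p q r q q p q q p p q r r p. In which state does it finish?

start at S3
read 'q': S3 → S2
read 'r': S2 → S2
read 'q': S2 → S2
read 'q': S2 → S2
read 'q': S2 → S2
read 'p': S2 → S2
read 'q': S2 → S2
read 'r': S2 → S2
read 'q': S2 → S2
read 'q': S2 → S2
read 'p': S2 → S2
read 'q': S2 → S2
read 'q': S2 → S2
read 'p': S2 → S2
read 'p': S2 → S2
read 'q': S2 → S2
read 'r': S2 → S2
read 'r': S2 → S2
read 'p': S2 → S2

S2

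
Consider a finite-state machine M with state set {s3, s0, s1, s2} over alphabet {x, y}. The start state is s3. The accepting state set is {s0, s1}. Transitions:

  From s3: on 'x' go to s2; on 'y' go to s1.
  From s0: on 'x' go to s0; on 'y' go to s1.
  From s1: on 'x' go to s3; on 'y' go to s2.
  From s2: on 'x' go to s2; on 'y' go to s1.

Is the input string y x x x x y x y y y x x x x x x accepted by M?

s3 → s1 → s3 → s2 → s2 → s2 → s1 → s3 → s1 → s2 → s1 → s3 → s2 → s2 → s2 → s2 → s2
End state s2 is not accepting.

No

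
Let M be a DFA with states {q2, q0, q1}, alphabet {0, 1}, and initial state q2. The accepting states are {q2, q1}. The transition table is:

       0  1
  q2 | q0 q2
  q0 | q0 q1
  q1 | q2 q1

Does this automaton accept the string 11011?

Yes

Trace: q2 -1-> q2 -1-> q2 -0-> q0 -1-> q1 -1-> q1
End state q1 is accepting.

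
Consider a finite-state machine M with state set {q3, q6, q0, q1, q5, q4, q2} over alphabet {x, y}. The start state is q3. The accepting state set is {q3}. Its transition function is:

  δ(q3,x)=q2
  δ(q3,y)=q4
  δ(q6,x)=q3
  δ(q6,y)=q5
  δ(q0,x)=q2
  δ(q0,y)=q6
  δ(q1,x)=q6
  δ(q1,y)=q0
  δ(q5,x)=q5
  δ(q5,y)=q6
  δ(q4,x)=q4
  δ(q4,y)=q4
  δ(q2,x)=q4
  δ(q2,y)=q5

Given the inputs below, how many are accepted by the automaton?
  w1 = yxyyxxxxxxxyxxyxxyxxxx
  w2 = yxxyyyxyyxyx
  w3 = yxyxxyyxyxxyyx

0

w1: Trace: q3 -y-> q4 -x-> q4 -y-> q4 -y-> q4 -x-> q4 -x-> q4 -x-> q4 -x-> q4 -x-> q4 -x-> q4 -x-> q4 -y-> q4 -x-> q4 -x-> q4 -y-> q4 -x-> q4 -x-> q4 -y-> q4 -x-> q4 -x-> q4 -x-> q4 -x-> q4  → end q4, rejected
w2: Trace: q3 -y-> q4 -x-> q4 -x-> q4 -y-> q4 -y-> q4 -y-> q4 -x-> q4 -y-> q4 -y-> q4 -x-> q4 -y-> q4 -x-> q4  → end q4, rejected
w3: Trace: q3 -y-> q4 -x-> q4 -y-> q4 -x-> q4 -x-> q4 -y-> q4 -y-> q4 -x-> q4 -y-> q4 -x-> q4 -x-> q4 -y-> q4 -y-> q4 -x-> q4  → end q4, rejected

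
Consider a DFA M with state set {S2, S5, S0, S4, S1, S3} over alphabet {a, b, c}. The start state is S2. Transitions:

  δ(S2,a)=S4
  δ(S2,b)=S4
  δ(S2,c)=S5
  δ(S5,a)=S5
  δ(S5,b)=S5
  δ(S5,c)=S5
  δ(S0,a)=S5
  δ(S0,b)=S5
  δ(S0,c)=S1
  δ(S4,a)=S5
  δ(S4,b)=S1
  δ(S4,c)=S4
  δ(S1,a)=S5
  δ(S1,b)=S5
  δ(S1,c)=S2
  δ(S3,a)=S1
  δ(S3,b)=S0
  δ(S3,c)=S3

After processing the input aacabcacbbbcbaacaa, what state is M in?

S5

S2 → S4 → S5 → S5 → S5 → S5 → S5 → S5 → S5 → S5 → S5 → S5 → S5 → S5 → S5 → S5 → S5 → S5 → S5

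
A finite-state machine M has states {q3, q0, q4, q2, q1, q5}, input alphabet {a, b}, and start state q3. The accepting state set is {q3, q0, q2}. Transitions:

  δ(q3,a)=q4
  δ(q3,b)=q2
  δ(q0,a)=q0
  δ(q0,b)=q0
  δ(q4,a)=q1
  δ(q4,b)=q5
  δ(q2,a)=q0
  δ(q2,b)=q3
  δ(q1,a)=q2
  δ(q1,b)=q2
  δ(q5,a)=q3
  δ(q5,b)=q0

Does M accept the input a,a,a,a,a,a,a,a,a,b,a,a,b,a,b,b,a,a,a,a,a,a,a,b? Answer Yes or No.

Trace: q3 -a-> q4 -a-> q1 -a-> q2 -a-> q0 -a-> q0 -a-> q0 -a-> q0 -a-> q0 -a-> q0 -b-> q0 -a-> q0 -a-> q0 -b-> q0 -a-> q0 -b-> q0 -b-> q0 -a-> q0 -a-> q0 -a-> q0 -a-> q0 -a-> q0 -a-> q0 -a-> q0 -b-> q0
End state q0 is accepting.

Yes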